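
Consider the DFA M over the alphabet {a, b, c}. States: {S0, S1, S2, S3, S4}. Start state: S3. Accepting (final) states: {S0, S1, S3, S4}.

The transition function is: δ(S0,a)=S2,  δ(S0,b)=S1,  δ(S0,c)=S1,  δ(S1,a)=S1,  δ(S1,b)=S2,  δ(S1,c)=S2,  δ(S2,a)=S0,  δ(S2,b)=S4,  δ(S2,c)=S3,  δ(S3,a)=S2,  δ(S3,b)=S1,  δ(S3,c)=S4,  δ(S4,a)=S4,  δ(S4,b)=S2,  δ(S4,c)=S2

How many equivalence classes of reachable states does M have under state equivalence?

P0 = {S0,S1,S3,S4} | {S2}.
On input a, block {S0,S1,S3,S4} splits into {S0,S3} and {S1,S4}.
Stable partition: {S0,S3} | {S2} | {S1,S4} — 3 equivalence classes.

3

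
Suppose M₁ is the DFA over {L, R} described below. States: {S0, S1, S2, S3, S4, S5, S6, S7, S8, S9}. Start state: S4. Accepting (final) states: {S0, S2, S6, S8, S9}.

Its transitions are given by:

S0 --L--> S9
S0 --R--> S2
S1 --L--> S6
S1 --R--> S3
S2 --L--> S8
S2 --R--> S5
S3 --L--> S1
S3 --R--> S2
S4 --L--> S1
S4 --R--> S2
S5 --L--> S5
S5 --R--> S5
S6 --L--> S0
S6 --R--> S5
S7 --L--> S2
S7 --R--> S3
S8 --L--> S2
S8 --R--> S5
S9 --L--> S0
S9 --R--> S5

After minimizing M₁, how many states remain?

First remove the unreachable states {S7}; 9 states remain.
Initial partition by acceptance: {S0,S2,S6,S8,S9} | {S1,S3,S4,S5}.
On input R, block {S0,S2,S6,S8,S9} splits into {S2,S6,S8,S9} and {S0}.
Refine {S2,S6,S8,S9} on symbol L: members go to different blocks, giving {S2,S8} and {S6,S9}.
On input L, block {S1,S3,S4,S5} splits into {S3,S4,S5} and {S1}.
On input L, block {S3,S4,S5} splits into {S3,S4} and {S5}.
Stable partition: {S2,S8} | {S3,S4} | {S0} | {S6,S9} | {S1} | {S5} — 6 equivalence classes.

6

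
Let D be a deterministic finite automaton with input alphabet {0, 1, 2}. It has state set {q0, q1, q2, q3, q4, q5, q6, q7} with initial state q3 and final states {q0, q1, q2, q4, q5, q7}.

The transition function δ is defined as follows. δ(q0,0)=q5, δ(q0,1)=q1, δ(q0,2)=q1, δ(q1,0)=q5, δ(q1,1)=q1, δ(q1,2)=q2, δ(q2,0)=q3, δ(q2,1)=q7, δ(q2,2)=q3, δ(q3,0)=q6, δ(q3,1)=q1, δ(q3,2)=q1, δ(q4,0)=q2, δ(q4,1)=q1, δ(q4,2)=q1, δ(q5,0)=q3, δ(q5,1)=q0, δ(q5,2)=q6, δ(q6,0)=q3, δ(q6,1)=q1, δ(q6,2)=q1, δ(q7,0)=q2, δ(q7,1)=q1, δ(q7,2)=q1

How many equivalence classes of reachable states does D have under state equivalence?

Reachable states from the start: {q0,q1,q2,q3,q5,q6,q7}. Unreachable: {q4} — drop them.
Initial partition by acceptance: {q0,q1,q2,q5,q7} | {q3,q6}.
On input 0, block {q0,q1,q2,q5,q7} splits into {q0,q1,q7} and {q2,q5}.
On input 2, block {q0,q1,q7} splits into {q0,q7} and {q1}.
No further refinement is possible. Final partition (4 blocks): {q0,q7} | {q3,q6} | {q2,q5} | {q1}.

4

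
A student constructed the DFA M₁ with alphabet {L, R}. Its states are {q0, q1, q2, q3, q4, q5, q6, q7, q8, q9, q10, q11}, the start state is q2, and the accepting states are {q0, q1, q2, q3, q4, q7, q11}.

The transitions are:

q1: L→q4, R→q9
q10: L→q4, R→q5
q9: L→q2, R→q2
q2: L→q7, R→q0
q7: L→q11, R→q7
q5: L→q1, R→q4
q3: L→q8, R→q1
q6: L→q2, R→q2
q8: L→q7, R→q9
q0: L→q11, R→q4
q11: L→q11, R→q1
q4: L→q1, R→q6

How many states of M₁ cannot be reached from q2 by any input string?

BFS from q2 reaches {q0, q1, q2, q4, q6, q7, q9, q11}; the 4 state(s) q3, q5, q8, q10 are never visited.

4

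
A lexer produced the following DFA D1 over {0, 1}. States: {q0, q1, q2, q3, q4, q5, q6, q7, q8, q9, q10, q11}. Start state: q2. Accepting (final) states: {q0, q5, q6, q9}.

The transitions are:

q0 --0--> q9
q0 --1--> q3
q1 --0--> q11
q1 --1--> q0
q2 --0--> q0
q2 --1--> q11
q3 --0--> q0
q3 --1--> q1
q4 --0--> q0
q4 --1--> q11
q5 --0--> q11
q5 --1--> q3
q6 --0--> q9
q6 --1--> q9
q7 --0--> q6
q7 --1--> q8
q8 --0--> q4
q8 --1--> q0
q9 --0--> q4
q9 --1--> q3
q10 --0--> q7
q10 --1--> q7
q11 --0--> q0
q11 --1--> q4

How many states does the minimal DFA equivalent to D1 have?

Reachable states from the start: {q0,q1,q2,q3,q4,q9,q11}. Unreachable: {q5,q6,q7,q8,q10} — drop them.
Initial partition by acceptance: {q0,q9} | {q1,q2,q3,q4,q11}.
Refine {q0,q9} on symbol 0: members go to different blocks, giving {q0} and {q9}.
Split {q1,q2,q3,q4,q11} by δ(·,0) → {q2,q3,q4,q11} and {q1}.
Refine {q2,q3,q4,q11} on symbol 1: members go to different blocks, giving {q2,q4,q11} and {q3}.
No further refinement is possible. Final partition (5 blocks): {q0} | {q2,q4,q11} | {q9} | {q1} | {q3}.

5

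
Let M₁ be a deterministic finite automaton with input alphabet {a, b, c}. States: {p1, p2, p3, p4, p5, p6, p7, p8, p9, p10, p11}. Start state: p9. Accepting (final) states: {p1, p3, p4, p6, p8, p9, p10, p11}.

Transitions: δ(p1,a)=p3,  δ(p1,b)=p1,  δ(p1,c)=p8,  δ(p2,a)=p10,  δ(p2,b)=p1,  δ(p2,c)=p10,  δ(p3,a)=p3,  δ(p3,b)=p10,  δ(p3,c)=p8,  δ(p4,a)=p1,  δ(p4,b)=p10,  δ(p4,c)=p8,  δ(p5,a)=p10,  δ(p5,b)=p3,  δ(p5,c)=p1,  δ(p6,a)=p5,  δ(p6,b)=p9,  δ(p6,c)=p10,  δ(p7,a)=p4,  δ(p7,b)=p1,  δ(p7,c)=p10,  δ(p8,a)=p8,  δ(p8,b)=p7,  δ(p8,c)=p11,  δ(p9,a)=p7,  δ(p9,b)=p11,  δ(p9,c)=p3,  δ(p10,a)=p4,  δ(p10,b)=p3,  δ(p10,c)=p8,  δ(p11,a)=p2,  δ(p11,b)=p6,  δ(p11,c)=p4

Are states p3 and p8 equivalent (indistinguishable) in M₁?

No

Every state is reachable, so we keep all 11.
Start with accepting vs non-accepting: {p1,p3,p4,p6,p8,p9,p10,p11} | {p2,p5,p7}.
Refine {p1,p3,p4,p6,p8,p9,p10,p11} on symbol a: members go to different blocks, giving {p1,p3,p4,p8,p10} and {p6,p9,p11}.
On input b, block {p1,p3,p4,p8,p10} splits into {p1,p3,p4,p10} and {p8}.
Stable partition: {p1,p3,p4,p10} | {p2,p5,p7} | {p6,p9,p11} | {p8} — 4 equivalence classes.
p3 and p8 end up in different blocks, so they are distinguishable. For instance, the string 'b' is accepted from only p3.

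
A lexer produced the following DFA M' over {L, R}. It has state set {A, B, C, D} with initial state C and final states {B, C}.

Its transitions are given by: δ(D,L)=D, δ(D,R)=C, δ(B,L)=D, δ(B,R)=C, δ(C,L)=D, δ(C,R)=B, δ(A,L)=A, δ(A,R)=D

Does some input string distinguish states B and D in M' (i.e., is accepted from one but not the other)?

Yes

States {A} cannot be reached from the start state, so discard them.
Initial partition by acceptance: {B,C} | {D}.
The partition is now stable with 2 blocks: {B,C} | {D}.
B and D end up in different blocks, so they are distinguishable. For instance, the string 'ε' is accepted from only B.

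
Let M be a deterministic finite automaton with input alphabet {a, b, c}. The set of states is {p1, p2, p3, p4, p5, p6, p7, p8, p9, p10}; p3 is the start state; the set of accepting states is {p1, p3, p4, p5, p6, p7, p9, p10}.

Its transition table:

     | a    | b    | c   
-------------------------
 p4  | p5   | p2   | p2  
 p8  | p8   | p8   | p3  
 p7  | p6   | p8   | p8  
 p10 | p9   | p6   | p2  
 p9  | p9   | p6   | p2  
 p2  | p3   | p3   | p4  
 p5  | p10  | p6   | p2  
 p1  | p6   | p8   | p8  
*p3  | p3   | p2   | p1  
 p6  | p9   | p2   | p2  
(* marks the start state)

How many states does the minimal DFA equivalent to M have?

6

Reachable states from the start: {p1,p2,p3,p4,p5,p6,p8,p9,p10}. Unreachable: {p7} — drop them.
Initial partition by acceptance: {p1,p3,p4,p5,p6,p9,p10} | {p2,p8}.
Refine {p1,p3,p4,p5,p6,p9,p10} on symbol b: members go to different blocks, giving {p1,p3,p4,p6} and {p5,p9,p10}.
Refine {p1,p3,p4,p6} on symbol a: members go to different blocks, giving {p1,p3} and {p4,p6}.
Split {p1,p3} by δ(·,a) → {p1} and {p3}.
On input a, block {p2,p8} splits into {p2} and {p8}.
Stable partition: {p1} | {p2} | {p5,p9,p10} | {p4,p6} | {p3} | {p8} — 6 equivalence classes.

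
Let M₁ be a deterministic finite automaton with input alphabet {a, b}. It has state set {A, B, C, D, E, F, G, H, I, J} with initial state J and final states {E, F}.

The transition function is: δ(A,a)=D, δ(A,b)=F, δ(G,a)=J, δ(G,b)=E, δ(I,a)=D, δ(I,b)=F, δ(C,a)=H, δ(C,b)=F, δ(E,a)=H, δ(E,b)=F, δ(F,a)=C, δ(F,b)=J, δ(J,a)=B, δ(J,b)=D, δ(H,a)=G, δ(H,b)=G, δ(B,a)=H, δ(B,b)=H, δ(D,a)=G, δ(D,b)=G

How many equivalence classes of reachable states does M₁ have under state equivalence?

Reachable states from the start: {B,C,D,E,F,G,H,J}. Unreachable: {A,I} — drop them.
P0 = {E,F} | {B,C,D,G,H,J}.
Split {E,F} by δ(·,b) → {E} and {F}.
Split {B,C,D,G,H,J} by δ(·,b) → {B,D,H,J} and {C} and {G}.
Split {B,D,H,J} by δ(·,a) → {B,J} and {D,H}.
Split {B,J} by δ(·,a) → {B} and {J}.
The partition is now stable with 7 blocks: {E} | {B} | {F} | {C} | {G} | {D,H} | {J}.

7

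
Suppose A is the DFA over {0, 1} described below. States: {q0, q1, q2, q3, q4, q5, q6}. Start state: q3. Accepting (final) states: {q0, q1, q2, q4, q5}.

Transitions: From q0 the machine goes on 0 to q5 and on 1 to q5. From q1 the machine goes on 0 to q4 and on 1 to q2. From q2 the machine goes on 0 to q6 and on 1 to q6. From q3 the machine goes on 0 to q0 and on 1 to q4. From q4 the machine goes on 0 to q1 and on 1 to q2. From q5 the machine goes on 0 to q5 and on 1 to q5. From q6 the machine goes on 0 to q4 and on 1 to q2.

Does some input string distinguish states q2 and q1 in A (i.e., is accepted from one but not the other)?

Yes

Every state is reachable, so we keep all 7.
Start with accepting vs non-accepting: {q0,q1,q2,q4,q5} | {q3,q6}.
On input 0, block {q0,q1,q2,q4,q5} splits into {q0,q1,q4,q5} and {q2}.
On input 1, block {q0,q1,q4,q5} splits into {q0,q5} and {q1,q4}.
Split {q3,q6} by δ(·,0) → {q3} and {q6}.
Stable partition: {q0,q5} | {q3} | {q2} | {q1,q4} | {q6} — 5 equivalence classes.
q2 and q1 end up in different blocks, so they are distinguishable. For instance, the string '0' is accepted from only q1.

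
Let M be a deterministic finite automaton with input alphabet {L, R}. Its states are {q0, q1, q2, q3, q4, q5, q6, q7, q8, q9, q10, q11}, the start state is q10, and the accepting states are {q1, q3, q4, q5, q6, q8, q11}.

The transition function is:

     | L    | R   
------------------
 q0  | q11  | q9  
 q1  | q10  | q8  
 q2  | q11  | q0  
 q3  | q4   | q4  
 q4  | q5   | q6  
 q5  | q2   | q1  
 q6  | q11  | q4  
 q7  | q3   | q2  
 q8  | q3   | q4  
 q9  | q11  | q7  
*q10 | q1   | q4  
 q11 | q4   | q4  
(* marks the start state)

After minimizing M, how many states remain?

Initial partition by acceptance: {q1,q3,q4,q5,q6,q8,q11} | {q0,q2,q7,q9,q10}.
Split {q1,q3,q4,q5,q6,q8,q11} by δ(·,L) → {q3,q4,q6,q8,q11} and {q1,q5}.
On input L, block {q3,q4,q6,q8,q11} splits into {q3,q6,q8,q11} and {q4}.
Split {q3,q6,q8,q11} by δ(·,L) → {q3,q11} and {q6,q8}.
On input L, block {q0,q2,q7,q9,q10} splits into {q0,q2,q7,q9} and {q10}.
Split {q1,q5} by δ(·,L) → {q1} and {q5}.
Stable partition: {q3,q11} | {q0,q2,q7,q9} | {q1} | {q4} | {q6,q8} | {q10} | {q5} — 7 equivalence classes.

7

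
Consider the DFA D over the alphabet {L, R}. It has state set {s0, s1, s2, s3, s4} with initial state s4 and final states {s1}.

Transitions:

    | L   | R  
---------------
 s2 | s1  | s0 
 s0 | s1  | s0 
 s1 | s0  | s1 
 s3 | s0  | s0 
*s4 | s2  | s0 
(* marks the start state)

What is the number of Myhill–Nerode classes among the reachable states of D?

States {s3} cannot be reached from the start state, so discard them.
Initial partition by acceptance: {s1} | {s0,s2,s4}.
Refine {s0,s2,s4} on symbol L: members go to different blocks, giving {s0,s2} and {s4}.
Stable partition: {s1} | {s0,s2} | {s4} — 3 equivalence classes.

3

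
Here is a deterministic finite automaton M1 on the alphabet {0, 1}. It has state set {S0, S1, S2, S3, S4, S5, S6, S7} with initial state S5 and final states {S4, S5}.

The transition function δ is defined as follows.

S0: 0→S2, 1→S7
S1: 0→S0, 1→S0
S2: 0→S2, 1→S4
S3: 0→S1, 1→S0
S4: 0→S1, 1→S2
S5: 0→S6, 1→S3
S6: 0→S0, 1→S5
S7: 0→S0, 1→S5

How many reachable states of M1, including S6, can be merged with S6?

Start with accepting vs non-accepting: {S4,S5} | {S0,S1,S2,S3,S6,S7}.
On input 1, block {S0,S1,S2,S3,S6,S7} splits into {S0,S1,S3} and {S2,S6,S7}.
Refine {S4,S5} on symbol 0: members go to different blocks, giving {S4} and {S5}.
Split {S0,S1,S3} by δ(·,0) → {S1,S3} and {S0}.
Refine {S1,S3} on symbol 0: members go to different blocks, giving {S1} and {S3}.
On input 0, block {S2,S6,S7} splits into {S6,S7} and {S2}.
The partition is now stable with 7 blocks: {S4} | {S1} | {S6,S7} | {S5} | {S0} | {S3} | {S2}.
State S6 belongs to the block {S6,S7}, which has 2 states.

2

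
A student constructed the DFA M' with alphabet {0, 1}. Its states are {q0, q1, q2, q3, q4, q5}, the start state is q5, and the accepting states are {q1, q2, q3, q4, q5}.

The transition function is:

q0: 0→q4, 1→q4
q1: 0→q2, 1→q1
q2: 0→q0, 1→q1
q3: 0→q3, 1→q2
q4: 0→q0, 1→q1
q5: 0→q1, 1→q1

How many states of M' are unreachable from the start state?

1

No path from q5 leads to q3; the other 5 states are all reachable.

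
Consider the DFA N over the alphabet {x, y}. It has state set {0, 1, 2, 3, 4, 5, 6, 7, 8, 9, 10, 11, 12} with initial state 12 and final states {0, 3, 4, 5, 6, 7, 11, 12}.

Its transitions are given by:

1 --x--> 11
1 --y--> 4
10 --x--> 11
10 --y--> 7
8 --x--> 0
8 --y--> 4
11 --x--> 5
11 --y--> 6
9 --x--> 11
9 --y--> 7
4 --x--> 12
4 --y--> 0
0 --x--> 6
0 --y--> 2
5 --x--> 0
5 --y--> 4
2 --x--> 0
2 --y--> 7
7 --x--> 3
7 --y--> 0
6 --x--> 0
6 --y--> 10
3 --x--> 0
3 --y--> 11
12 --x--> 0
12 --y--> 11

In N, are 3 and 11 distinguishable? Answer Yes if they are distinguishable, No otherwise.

States {1,8,9} cannot be reached from the start state, so discard them.
Initial partition by acceptance: {0,3,4,5,6,7,11,12} | {2,10}.
Split {0,3,4,5,6,7,11,12} by δ(·,y) → {3,4,5,7,11,12} and {0,6}.
Refine {3,4,5,7,11,12} on symbol x: members go to different blocks, giving {3,5,12} and {4,7,11}.
Split {2,10} by δ(·,x) → {2} and {10}.
Refine {0,6} on symbol y: members go to different blocks, giving {0} and {6}.
Refine {4,7,11} on symbol y: members go to different blocks, giving {4,7} and {11}.
Split {3,5,12} by δ(·,y) → {3,12} and {5}.
Stable partition: {3,12} | {2} | {0} | {4,7} | {10} | {6} | {11} | {5} — 8 equivalence classes.
3 and 11 end up in different blocks, so they are distinguishable. For instance, the string 'xy' is accepted from only 11.

Yes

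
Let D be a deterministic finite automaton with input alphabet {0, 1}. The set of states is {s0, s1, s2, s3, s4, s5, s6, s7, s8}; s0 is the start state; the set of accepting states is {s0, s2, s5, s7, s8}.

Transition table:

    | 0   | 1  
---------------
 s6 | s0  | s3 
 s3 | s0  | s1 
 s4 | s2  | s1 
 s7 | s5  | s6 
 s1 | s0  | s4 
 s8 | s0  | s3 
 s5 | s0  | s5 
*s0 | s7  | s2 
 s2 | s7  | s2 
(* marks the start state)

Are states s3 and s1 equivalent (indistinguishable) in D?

Yes

States {s8} cannot be reached from the start state, so discard them.
P0 = {s0,s2,s5,s7} | {s1,s3,s4,s6}.
Refine {s0,s2,s5,s7} on symbol 1: members go to different blocks, giving {s0,s2,s5} and {s7}.
Split {s0,s2,s5} by δ(·,0) → {s0,s2} and {s5}.
The partition is now stable with 4 blocks: {s0,s2} | {s1,s3,s4,s6} | {s7} | {s5}.
s3 and s1 lie in the same block of the stable partition, so they are equivalent — no string distinguishes them.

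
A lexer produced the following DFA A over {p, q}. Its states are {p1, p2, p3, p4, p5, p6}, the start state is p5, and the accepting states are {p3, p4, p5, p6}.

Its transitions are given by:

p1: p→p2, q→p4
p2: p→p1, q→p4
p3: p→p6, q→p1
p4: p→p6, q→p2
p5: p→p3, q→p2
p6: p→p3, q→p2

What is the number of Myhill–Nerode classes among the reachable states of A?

All states are reachable from the start state.
P0 = {p3,p4,p5,p6} | {p1,p2}.
The partition is now stable with 2 blocks: {p3,p4,p5,p6} | {p1,p2}.

2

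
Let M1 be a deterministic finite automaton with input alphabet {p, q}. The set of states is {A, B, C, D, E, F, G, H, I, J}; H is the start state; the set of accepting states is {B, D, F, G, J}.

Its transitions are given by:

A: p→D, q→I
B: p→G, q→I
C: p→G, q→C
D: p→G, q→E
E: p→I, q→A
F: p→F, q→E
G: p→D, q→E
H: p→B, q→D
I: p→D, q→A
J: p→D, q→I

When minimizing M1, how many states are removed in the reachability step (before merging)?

3

Starting at H and following transitions, the reachable set is {A, B, D, E, G, H, I}. That leaves C, F, J unreachable — 3 in total.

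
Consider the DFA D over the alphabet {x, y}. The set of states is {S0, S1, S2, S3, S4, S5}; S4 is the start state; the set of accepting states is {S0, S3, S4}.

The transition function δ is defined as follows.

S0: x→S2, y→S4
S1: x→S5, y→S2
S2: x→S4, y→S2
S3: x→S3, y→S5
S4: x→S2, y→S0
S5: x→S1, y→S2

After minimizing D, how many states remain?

2

Reachable states from the start: {S0,S2,S4}. Unreachable: {S1,S3,S5} — drop them.
P0 = {S0,S4} | {S2}.
Stable partition: {S0,S4} | {S2} — 2 equivalence classes.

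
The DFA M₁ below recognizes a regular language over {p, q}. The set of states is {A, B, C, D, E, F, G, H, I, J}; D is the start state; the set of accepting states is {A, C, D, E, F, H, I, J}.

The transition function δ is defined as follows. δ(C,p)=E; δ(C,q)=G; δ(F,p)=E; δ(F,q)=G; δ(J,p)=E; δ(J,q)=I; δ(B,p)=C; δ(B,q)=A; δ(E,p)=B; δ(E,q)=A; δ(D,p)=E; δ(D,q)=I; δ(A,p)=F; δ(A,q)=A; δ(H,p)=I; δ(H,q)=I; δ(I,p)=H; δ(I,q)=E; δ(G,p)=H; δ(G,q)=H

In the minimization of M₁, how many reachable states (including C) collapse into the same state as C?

2

First remove the unreachable states {J}; 9 states remain.
Start with accepting vs non-accepting: {A,C,D,E,F,H,I} | {B,G}.
Split {A,C,D,E,F,H,I} by δ(·,p) → {A,C,D,F,H,I} and {E}.
Split {A,C,D,F,H,I} by δ(·,p) → {A,H,I} and {C,D,F}.
On input p, block {A,H,I} splits into {H,I} and {A}.
On input q, block {H,I} splits into {H} and {I}.
Refine {B,G} on symbol p: members go to different blocks, giving {B} and {G}.
Refine {C,D,F} on symbol q: members go to different blocks, giving {C,F} and {D}.
Stable partition: {H} | {B} | {E} | {C,F} | {A} | {I} | {G} | {D} — 8 equivalence classes.
The equivalence class containing C is {C,F}, of size 2.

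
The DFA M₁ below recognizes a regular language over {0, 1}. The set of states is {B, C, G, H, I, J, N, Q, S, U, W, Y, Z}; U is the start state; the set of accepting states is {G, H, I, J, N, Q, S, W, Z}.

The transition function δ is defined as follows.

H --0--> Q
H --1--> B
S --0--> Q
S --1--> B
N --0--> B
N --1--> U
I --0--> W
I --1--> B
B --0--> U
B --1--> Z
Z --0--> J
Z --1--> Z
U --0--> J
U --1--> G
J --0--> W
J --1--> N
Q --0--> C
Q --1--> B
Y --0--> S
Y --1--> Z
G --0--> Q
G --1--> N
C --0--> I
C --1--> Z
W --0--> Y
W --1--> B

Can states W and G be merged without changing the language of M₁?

States {H} cannot be reached from the start state, so discard them.
P0 = {G,I,J,N,Q,S,W,Z} | {B,C,U,Y}.
Split {G,I,J,N,Q,S,W,Z} by δ(·,0) → {G,I,J,S,Z} and {N,Q,W}.
Refine {G,I,J,S,Z} on symbol 0: members go to different blocks, giving {G,I,J,S} and {Z}.
Refine {G,I,J,S} on symbol 1: members go to different blocks, giving {G,J} and {I,S}.
Split {B,C,U,Y} by δ(·,0) → {C,Y} and {B} and {U}.
Refine {N,Q,W} on symbol 0: members go to different blocks, giving {Q,W} and {N}.
No further refinement is possible. Final partition (8 blocks): {G,J} | {C,Y} | {Q,W} | {Z} | {I,S} | {B} | {U} | {N}.
W and G end up in different blocks, so they are distinguishable. For instance, the string '0' is accepted from only G.

No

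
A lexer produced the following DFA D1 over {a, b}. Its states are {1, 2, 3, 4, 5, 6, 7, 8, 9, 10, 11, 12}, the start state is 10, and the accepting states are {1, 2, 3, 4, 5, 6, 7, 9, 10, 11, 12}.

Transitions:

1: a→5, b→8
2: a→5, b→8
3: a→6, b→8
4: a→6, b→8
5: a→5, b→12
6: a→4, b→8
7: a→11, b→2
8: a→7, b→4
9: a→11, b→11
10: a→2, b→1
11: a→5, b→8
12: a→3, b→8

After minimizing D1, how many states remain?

5

States {9} cannot be reached from the start state, so discard them.
Initial partition by acceptance: {1,2,3,4,5,6,7,10,11,12} | {8}.
On input b, block {1,2,3,4,5,6,7,10,11,12} splits into {1,2,3,4,6,11,12} and {5,7,10}.
On input a, block {1,2,3,4,6,11,12} splits into {3,4,6,12} and {1,2,11}.
Refine {5,7,10} on symbol a: members go to different blocks, giving {7,10} and {5}.
Stable partition: {3,4,6,12} | {8} | {7,10} | {1,2,11} | {5} — 5 equivalence classes.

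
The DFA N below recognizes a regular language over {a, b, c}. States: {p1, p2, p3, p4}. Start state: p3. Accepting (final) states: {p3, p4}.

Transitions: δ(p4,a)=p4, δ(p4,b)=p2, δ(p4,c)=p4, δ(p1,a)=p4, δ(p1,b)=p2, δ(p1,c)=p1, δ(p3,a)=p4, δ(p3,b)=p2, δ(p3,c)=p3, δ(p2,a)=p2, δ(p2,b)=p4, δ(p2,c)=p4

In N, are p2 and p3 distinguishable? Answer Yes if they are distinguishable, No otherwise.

Reachable states from the start: {p2,p3,p4}. Unreachable: {p1} — drop them.
Start with accepting vs non-accepting: {p3,p4} | {p2}.
Stable partition: {p3,p4} | {p2} — 2 equivalence classes.
p2 and p3 end up in different blocks, so they are distinguishable. For instance, the string 'ε' is accepted from only p3.

Yes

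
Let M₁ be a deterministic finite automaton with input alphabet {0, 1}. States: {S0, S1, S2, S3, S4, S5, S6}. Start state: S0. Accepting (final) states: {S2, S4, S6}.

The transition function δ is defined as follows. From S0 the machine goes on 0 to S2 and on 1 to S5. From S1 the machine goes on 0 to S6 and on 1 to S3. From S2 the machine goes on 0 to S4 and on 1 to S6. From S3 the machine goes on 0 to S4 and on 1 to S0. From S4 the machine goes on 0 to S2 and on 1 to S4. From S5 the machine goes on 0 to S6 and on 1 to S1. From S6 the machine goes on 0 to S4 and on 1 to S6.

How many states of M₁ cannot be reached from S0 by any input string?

A breadth-first search from the start state visits every state.

0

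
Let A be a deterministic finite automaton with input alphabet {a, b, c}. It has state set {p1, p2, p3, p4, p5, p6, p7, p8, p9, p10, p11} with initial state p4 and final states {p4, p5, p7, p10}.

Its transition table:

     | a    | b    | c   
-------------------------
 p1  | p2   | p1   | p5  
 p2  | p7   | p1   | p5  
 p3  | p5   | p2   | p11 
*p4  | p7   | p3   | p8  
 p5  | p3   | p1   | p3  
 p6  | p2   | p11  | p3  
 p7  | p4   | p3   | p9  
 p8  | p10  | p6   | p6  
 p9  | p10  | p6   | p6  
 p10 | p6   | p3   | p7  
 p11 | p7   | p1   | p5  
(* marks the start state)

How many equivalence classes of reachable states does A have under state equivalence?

8

Start with accepting vs non-accepting: {p4,p5,p7,p10} | {p1,p2,p3,p6,p8,p9,p11}.
On input a, block {p4,p5,p7,p10} splits into {p4,p7} and {p5,p10}.
On input a, block {p1,p2,p3,p6,p8,p9,p11} splits into {p3,p8,p9} and {p1,p6} and {p2,p11}.
On input b, block {p3,p8,p9} splits into {p8,p9} and {p3}.
Refine {p5,p10} on symbol a: members go to different blocks, giving {p5} and {p10}.
Split {p1,p6} by δ(·,b) → {p1} and {p6}.
Stable partition: {p4,p7} | {p8,p9} | {p5} | {p1} | {p2,p11} | {p3} | {p10} | {p6} — 8 equivalence classes.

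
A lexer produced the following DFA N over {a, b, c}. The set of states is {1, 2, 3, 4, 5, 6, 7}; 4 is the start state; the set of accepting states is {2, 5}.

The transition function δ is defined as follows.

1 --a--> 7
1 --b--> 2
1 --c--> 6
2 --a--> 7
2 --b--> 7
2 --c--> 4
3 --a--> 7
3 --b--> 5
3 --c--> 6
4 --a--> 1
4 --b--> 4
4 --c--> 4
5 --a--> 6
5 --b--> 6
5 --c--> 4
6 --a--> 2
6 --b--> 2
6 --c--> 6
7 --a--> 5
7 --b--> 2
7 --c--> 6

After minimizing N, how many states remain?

First remove the unreachable states {3}; 6 states remain.
P0 = {2,5} | {1,4,6,7}.
On input a, block {1,4,6,7} splits into {1,4} and {6,7}.
On input a, block {1,4} splits into {1} and {4}.
The partition is now stable with 4 blocks: {2,5} | {1} | {6,7} | {4}.

4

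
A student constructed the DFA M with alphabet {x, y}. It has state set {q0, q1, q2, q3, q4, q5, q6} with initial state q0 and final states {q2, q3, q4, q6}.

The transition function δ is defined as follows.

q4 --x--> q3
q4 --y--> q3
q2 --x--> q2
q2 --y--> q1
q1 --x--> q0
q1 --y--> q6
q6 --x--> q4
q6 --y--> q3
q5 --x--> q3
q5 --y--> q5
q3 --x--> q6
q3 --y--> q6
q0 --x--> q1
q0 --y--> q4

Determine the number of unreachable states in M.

Starting at q0 and following transitions, the reachable set is {q0, q1, q3, q4, q6}. That leaves q2, q5 unreachable — 2 in total.

2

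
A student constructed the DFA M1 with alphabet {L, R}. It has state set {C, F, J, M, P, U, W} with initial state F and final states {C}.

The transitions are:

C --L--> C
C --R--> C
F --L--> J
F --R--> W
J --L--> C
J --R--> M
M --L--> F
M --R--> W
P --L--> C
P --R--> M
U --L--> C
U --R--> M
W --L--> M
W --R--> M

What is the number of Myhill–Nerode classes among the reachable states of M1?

First remove the unreachable states {P,U}; 5 states remain.
Start with accepting vs non-accepting: {C} | {F,J,M,W}.
Refine {F,J,M,W} on symbol L: members go to different blocks, giving {F,M,W} and {J}.
Split {F,M,W} by δ(·,L) → {M,W} and {F}.
Refine {M,W} on symbol L: members go to different blocks, giving {W} and {M}.
No further refinement is possible. Final partition (5 blocks): {C} | {W} | {J} | {F} | {M}.

5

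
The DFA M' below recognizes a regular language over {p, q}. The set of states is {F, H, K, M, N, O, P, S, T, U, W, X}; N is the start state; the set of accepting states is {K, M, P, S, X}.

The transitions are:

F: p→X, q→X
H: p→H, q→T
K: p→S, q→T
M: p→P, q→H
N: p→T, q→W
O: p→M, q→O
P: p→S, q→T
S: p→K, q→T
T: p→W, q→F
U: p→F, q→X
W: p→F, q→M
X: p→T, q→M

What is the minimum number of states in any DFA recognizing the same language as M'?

States {O,U} cannot be reached from the start state, so discard them.
P0 = {K,M,P,S,X} | {F,H,N,T,W}.
Split {K,M,P,S,X} by δ(·,p) → {K,M,P,S} and {X}.
Split {F,H,N,T,W} by δ(·,p) → {H,N,T,W} and {F}.
Split {H,N,T,W} by δ(·,p) → {H,N,T} and {W}.
On input p, block {H,N,T} splits into {H,N} and {T}.
Split {K,M,P,S} by δ(·,q) → {K,P,S} and {M}.
Refine {H,N} on symbol p: members go to different blocks, giving {N} and {H}.
Stable partition: {K,P,S} | {N} | {X} | {F} | {W} | {T} | {M} | {H} — 8 equivalence classes.

8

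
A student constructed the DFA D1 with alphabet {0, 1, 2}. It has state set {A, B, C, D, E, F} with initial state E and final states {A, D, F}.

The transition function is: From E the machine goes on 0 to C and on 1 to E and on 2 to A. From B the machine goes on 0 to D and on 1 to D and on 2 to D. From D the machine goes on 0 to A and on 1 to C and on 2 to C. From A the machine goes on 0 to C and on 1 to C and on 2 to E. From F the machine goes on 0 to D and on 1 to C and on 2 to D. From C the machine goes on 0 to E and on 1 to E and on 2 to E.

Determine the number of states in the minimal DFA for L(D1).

3

Reachable states from the start: {A,C,E}. Unreachable: {B,D,F} — drop them.
P0 = {A} | {C,E}.
Refine {C,E} on symbol 2: members go to different blocks, giving {C} and {E}.
No further refinement is possible. Final partition (3 blocks): {A} | {C} | {E}.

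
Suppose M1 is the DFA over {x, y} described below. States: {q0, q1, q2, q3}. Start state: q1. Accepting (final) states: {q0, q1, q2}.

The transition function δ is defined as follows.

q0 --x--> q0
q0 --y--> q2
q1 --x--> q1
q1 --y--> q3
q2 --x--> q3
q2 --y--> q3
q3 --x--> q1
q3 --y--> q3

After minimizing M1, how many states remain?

2

First remove the unreachable states {q0,q2}; 2 states remain.
P0 = {q1} | {q3}.
Stable partition: {q1} | {q3} — 2 equivalence classes.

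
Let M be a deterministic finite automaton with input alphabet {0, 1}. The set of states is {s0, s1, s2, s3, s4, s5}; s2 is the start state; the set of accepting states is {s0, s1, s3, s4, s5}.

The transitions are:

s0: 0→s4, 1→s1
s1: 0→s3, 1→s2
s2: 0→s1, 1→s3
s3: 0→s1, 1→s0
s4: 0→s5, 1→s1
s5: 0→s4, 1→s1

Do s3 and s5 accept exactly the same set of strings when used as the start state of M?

Start with accepting vs non-accepting: {s0,s1,s3,s4,s5} | {s2}.
Split {s0,s1,s3,s4,s5} by δ(·,1) → {s0,s3,s4,s5} and {s1}.
Split {s0,s3,s4,s5} by δ(·,0) → {s0,s4,s5} and {s3}.
Stable partition: {s0,s4,s5} | {s2} | {s1} | {s3} — 4 equivalence classes.
s3 and s5 end up in different blocks, so they are distinguishable. For instance, the string '01' is accepted from only s5.

No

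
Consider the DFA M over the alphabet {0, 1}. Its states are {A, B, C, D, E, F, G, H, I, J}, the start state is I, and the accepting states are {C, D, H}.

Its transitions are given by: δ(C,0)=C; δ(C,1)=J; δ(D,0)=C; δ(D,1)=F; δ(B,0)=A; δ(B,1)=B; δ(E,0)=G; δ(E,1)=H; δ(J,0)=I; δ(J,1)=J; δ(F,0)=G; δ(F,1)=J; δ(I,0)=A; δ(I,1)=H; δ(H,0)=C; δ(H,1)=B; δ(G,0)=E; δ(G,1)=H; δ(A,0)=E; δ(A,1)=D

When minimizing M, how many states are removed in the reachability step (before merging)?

Exploring from I, all states are eventually visited, so none are unreachable.

0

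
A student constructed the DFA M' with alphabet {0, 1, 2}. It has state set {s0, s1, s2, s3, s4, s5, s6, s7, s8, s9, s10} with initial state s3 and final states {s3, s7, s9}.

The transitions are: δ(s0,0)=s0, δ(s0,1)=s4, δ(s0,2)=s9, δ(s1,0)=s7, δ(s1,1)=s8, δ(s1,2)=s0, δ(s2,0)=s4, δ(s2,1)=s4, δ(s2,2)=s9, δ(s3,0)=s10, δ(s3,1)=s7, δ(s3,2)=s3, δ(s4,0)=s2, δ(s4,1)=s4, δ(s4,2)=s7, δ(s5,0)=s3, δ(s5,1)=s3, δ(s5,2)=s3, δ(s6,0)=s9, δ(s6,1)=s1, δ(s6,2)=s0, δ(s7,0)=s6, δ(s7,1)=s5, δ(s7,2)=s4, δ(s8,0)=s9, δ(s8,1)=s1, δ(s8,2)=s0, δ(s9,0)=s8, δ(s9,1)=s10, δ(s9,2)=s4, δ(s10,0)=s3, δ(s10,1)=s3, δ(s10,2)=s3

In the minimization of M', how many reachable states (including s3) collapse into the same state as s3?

P0 = {s3,s7,s9} | {s0,s1,s2,s4,s5,s6,s8,s10}.
Refine {s3,s7,s9} on symbol 1: members go to different blocks, giving {s7,s9} and {s3}.
On input 0, block {s0,s1,s2,s4,s5,s6,s8,s10} splits into {s0,s2,s4} and {s1,s6,s8} and {s5,s10}.
No further refinement is possible. Final partition (5 blocks): {s7,s9} | {s0,s2,s4} | {s3} | {s1,s6,s8} | {s5,s10}.
The equivalence class containing s3 is {s3}, of size 1.

1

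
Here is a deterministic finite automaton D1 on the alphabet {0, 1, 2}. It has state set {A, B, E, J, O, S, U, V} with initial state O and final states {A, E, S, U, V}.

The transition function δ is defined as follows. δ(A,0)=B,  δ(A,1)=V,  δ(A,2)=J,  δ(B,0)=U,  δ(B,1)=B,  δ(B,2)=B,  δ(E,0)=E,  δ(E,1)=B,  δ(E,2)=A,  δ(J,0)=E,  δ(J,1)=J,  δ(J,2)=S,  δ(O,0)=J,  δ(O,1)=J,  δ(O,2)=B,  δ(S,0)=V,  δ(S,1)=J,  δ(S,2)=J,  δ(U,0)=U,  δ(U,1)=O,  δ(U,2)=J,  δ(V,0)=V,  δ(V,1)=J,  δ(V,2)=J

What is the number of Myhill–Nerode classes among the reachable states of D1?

7

Every state is reachable, so we keep all 8.
P0 = {A,E,S,U,V} | {B,J,O}.
Split {A,E,S,U,V} by δ(·,0) → {E,S,U,V} and {A}.
On input 2, block {E,S,U,V} splits into {S,U,V} and {E}.
Refine {B,J,O} on symbol 0: members go to different blocks, giving {B} and {J} and {O}.
On input 1, block {S,U,V} splits into {S,V} and {U}.
The partition is now stable with 7 blocks: {S,V} | {B} | {A} | {E} | {J} | {O} | {U}.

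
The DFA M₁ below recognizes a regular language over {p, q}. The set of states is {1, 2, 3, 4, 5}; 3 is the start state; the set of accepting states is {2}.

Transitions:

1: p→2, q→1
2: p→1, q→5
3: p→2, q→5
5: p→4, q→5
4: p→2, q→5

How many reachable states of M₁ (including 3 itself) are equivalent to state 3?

Initial partition by acceptance: {2} | {1,3,4,5}.
On input p, block {1,3,4,5} splits into {1,3,4} and {5}.
Refine {1,3,4} on symbol q: members go to different blocks, giving {3,4} and {1}.
The partition is now stable with 4 blocks: {2} | {3,4} | {5} | {1}.
State 3 belongs to the block {3,4}, which has 2 states.

2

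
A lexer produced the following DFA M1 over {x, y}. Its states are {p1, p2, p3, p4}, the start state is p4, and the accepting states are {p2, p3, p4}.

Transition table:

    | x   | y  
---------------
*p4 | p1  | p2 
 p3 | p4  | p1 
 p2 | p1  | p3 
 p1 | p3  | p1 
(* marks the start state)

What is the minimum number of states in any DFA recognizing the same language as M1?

4

Every state is reachable, so we keep all 4.
P0 = {p2,p3,p4} | {p1}.
On input x, block {p2,p3,p4} splits into {p2,p4} and {p3}.
Split {p2,p4} by δ(·,y) → {p2} and {p4}.
The partition is now stable with 4 blocks: {p2} | {p1} | {p3} | {p4}.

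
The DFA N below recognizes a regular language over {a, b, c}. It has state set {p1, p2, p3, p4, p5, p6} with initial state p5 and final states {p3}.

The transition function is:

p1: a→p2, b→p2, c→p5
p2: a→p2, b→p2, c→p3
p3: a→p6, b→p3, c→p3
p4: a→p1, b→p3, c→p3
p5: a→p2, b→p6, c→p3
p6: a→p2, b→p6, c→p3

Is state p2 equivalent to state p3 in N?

First remove the unreachable states {p1,p4}; 4 states remain.
Initial partition by acceptance: {p3} | {p2,p5,p6}.
The partition is now stable with 2 blocks: {p3} | {p2,p5,p6}.
p2 and p3 end up in different blocks, so they are distinguishable. For instance, the string 'ε' is accepted from only p3.

No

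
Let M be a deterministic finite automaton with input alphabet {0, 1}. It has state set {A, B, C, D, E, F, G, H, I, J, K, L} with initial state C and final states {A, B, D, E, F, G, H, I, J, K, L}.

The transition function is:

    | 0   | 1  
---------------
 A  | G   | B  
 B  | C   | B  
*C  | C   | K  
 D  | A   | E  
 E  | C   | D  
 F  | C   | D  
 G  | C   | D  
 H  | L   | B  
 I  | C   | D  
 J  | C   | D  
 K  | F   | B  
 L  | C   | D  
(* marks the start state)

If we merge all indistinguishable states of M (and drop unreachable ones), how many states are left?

Reachable states from the start: {A,B,C,D,E,F,G,K}. Unreachable: {H,I,J,L} — drop them.
P0 = {A,B,D,E,F,G,K} | {C}.
Split {A,B,D,E,F,G,K} by δ(·,0) → {B,E,F,G} and {A,D,K}.
Refine {B,E,F,G} on symbol 1: members go to different blocks, giving {E,F,G} and {B}.
Split {A,D,K} by δ(·,0) → {A,K} and {D}.
Stable partition: {E,F,G} | {C} | {A,K} | {B} | {D} — 5 equivalence classes.

5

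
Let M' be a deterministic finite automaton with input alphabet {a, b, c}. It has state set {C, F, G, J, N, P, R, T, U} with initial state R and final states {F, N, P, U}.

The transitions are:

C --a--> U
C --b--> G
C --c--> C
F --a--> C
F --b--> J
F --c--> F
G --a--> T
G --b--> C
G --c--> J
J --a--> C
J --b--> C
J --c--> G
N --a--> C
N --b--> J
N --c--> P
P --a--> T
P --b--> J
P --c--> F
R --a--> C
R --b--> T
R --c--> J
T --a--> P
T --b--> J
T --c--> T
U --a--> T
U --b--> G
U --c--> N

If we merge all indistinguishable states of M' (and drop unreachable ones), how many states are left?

All states are reachable from the start state.
Initial partition by acceptance: {F,N,P,U} | {C,G,J,R,T}.
On input a, block {C,G,J,R,T} splits into {G,J,R} and {C,T}.
Stable partition: {F,N,P,U} | {G,J,R} | {C,T} — 3 equivalence classes.

3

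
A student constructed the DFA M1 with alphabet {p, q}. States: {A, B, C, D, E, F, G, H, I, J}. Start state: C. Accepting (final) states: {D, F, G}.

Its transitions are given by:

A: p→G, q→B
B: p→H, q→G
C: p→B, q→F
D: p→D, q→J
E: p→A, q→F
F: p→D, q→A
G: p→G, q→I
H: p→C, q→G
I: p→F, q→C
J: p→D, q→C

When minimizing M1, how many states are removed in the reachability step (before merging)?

Starting at C and following transitions, the reachable set is {A, B, C, D, F, G, H, I, J}. That leaves E unreachable — 1 in total.

1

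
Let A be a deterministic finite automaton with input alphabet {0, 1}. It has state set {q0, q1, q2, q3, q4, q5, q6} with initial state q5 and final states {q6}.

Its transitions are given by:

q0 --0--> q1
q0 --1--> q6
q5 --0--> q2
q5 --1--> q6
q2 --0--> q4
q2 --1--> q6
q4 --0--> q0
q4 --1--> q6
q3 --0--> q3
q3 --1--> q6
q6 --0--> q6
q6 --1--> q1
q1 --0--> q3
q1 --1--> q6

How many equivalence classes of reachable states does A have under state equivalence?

All states are reachable from the start state.
Start with accepting vs non-accepting: {q6} | {q0,q1,q2,q3,q4,q5}.
No further refinement is possible. Final partition (2 blocks): {q6} | {q0,q1,q2,q3,q4,q5}.

2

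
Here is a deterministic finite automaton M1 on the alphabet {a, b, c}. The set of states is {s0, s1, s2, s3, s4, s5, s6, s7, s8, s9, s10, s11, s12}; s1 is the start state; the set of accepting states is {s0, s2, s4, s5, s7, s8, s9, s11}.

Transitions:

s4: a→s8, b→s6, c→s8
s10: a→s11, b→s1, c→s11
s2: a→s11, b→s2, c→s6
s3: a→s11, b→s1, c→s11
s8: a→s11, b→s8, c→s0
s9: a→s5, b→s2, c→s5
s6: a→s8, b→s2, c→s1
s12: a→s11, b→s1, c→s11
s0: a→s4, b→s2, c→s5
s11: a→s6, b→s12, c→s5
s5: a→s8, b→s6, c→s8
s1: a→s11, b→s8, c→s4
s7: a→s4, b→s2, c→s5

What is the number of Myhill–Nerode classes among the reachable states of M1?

8

First remove the unreachable states {s3,s7,s9,s10}; 9 states remain.
P0 = {s0,s2,s4,s5,s8,s11} | {s1,s6,s12}.
Refine {s0,s2,s4,s5,s8,s11} on symbol a: members go to different blocks, giving {s0,s2,s4,s5,s8} and {s11}.
Refine {s0,s2,s4,s5,s8} on symbol a: members go to different blocks, giving {s0,s4,s5} and {s2,s8}.
Split {s0,s4,s5} by δ(·,a) → {s4,s5} and {s0}.
Split {s1,s6,s12} by δ(·,a) → {s1,s12} and {s6}.
Refine {s1,s12} on symbol b: members go to different blocks, giving {s1} and {s12}.
Refine {s2,s8} on symbol c: members go to different blocks, giving {s2} and {s8}.
Stable partition: {s4,s5} | {s1} | {s11} | {s2} | {s0} | {s6} | {s12} | {s8} — 8 equivalence classes.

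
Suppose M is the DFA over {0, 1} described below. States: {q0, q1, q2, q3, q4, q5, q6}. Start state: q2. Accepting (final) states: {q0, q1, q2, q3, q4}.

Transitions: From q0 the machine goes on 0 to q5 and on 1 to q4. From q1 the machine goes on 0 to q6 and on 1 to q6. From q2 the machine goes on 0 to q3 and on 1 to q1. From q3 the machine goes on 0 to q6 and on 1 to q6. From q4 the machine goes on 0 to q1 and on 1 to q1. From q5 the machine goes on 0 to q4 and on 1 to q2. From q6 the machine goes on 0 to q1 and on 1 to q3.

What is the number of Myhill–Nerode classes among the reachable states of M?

Reachable states from the start: {q1,q2,q3,q6}. Unreachable: {q0,q4,q5} — drop them.
Start with accepting vs non-accepting: {q1,q2,q3} | {q6}.
On input 0, block {q1,q2,q3} splits into {q1,q3} and {q2}.
Stable partition: {q1,q3} | {q6} | {q2} — 3 equivalence classes.

3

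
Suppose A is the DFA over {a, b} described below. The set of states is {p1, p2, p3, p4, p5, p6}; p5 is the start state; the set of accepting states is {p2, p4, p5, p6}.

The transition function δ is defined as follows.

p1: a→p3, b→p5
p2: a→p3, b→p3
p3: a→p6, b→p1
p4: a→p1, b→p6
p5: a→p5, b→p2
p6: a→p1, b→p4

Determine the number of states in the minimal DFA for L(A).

Start with accepting vs non-accepting: {p2,p4,p5,p6} | {p1,p3}.
Split {p2,p4,p5,p6} by δ(·,a) → {p2,p4,p6} and {p5}.
On input b, block {p2,p4,p6} splits into {p4,p6} and {p2}.
Split {p1,p3} by δ(·,a) → {p1} and {p3}.
Stable partition: {p4,p6} | {p1} | {p5} | {p2} | {p3} — 5 equivalence classes.

5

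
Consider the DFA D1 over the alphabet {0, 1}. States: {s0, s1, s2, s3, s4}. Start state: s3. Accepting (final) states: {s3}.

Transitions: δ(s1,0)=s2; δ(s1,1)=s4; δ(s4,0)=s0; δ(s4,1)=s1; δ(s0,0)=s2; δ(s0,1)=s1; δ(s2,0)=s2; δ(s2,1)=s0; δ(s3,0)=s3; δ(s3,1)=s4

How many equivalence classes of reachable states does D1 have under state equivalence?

2

All states are reachable from the start state.
P0 = {s3} | {s0,s1,s2,s4}.
The partition is now stable with 2 blocks: {s3} | {s0,s1,s2,s4}.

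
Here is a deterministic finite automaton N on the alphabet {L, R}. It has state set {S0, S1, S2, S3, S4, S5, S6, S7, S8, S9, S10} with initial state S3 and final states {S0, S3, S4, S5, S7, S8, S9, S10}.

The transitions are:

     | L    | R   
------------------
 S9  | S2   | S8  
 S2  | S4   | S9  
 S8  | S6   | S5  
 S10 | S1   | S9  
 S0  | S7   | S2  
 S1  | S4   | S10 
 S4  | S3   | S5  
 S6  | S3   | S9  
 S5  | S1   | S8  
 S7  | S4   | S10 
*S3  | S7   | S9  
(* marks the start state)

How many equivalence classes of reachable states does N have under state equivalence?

3

First remove the unreachable states {S0}; 10 states remain.
Initial partition by acceptance: {S3,S4,S5,S7,S8,S9,S10} | {S1,S2,S6}.
On input L, block {S3,S4,S5,S7,S8,S9,S10} splits into {S5,S8,S9,S10} and {S3,S4,S7}.
Stable partition: {S5,S8,S9,S10} | {S1,S2,S6} | {S3,S4,S7} — 3 equivalence classes.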